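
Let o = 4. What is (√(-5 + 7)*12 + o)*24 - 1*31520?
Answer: -31424 + 288*√2 ≈ -31017.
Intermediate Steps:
(√(-5 + 7)*12 + o)*24 - 1*31520 = (√(-5 + 7)*12 + 4)*24 - 1*31520 = (√2*12 + 4)*24 - 31520 = (12*√2 + 4)*24 - 31520 = (4 + 12*√2)*24 - 31520 = (96 + 288*√2) - 31520 = -31424 + 288*√2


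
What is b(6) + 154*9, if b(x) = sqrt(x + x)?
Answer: 1386 + 2*sqrt(3) ≈ 1389.5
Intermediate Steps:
b(x) = sqrt(2)*sqrt(x) (b(x) = sqrt(2*x) = sqrt(2)*sqrt(x))
b(6) + 154*9 = sqrt(2)*sqrt(6) + 154*9 = 2*sqrt(3) + 1386 = 1386 + 2*sqrt(3)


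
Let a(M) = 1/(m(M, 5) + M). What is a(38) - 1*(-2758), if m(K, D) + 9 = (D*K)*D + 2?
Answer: 2705599/981 ≈ 2758.0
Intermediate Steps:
m(K, D) = -7 + K*D² (m(K, D) = -9 + ((D*K)*D + 2) = -9 + (K*D² + 2) = -9 + (2 + K*D²) = -7 + K*D²)
a(M) = 1/(-7 + 26*M) (a(M) = 1/((-7 + M*5²) + M) = 1/((-7 + M*25) + M) = 1/((-7 + 25*M) + M) = 1/(-7 + 26*M))
a(38) - 1*(-2758) = 1/(-7 + 26*38) - 1*(-2758) = 1/(-7 + 988) + 2758 = 1/981 + 2758 = 2705599/981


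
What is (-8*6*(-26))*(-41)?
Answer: -51168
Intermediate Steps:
(-8*6*(-26))*(-41) = -48*(-26)*(-41) = 1248*(-41) = -51168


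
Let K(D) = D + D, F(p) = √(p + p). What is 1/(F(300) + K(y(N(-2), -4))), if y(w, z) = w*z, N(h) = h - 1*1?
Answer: -1 + 5*√6/12 ≈ 0.020621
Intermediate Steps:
F(p) = √2*√p (F(p) = √(2*p) = √2*√p)
N(h) = -1 + h (N(h) = h - 1 = -1 + h)
K(D) = 2*D
1/(F(300) + K(y(N(-2), -4))) = 1/(√2*√300 + 2*((-1 - 2)*(-4))) = 1/(√2*(10*√3) + 2*(-3*(-4))) = 1/(10*√6 + 2*12) = 1/(10*√6 + 24) = 1/(24 + 10*√6)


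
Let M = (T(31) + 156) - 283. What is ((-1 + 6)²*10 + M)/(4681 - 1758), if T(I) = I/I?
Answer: 124/2923 ≈ 0.042422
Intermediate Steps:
T(I) = 1
M = -126 (M = (1 + 156) - 283 = 157 - 283 = -126)
((-1 + 6)²*10 + M)/(4681 - 1758) = ((-1 + 6)²*10 - 126)/(4681 - 1758) = (5²*10 - 126)/2923 = (25*10 - 126)*(1/2923) = (250 - 126)*(1/2923) = 124*(1/2923) = 124/2923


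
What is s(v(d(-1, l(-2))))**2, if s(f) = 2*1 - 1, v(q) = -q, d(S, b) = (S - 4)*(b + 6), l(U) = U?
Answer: 1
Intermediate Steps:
d(S, b) = (-4 + S)*(6 + b)
s(f) = 1 (s(f) = 2 - 1 = 1)
s(v(d(-1, l(-2))))**2 = 1**2 = 1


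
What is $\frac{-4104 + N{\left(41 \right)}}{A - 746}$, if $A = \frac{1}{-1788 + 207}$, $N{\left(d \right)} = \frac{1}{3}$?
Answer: $\frac{6487897}{1179427} \approx 5.5009$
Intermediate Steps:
$N{\left(d \right)} = \frac{1}{3}$
$A = - \frac{1}{1581}$ ($A = \frac{1}{-1581} = - \frac{1}{1581} \approx -0.00063251$)
$\frac{-4104 + N{\left(41 \right)}}{A - 746} = \frac{-4104 + \frac{1}{3}}{- \frac{1}{1581} - 746} = - \frac{12311}{3 \left(- \frac{1}{1581} + \left(-796 + 50\right)\right)} = - \frac{12311}{3 \left(- \frac{1}{1581} - 746\right)} = - \frac{12311}{3 \left(- \frac{1179427}{1581}\right)} = \left(- \frac{12311}{3}\right) \left(- \frac{1581}{1179427}\right) = \frac{6487897}{1179427}$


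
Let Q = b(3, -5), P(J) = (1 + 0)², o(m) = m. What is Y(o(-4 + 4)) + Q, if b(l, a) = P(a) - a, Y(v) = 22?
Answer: 28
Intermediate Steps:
P(J) = 1 (P(J) = 1² = 1)
b(l, a) = 1 - a
Q = 6 (Q = 1 - 1*(-5) = 1 + 5 = 6)
Y(o(-4 + 4)) + Q = 22 + 6 = 28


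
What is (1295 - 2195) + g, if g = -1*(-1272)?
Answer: 372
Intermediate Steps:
g = 1272
(1295 - 2195) + g = (1295 - 2195) + 1272 = -900 + 1272 = 372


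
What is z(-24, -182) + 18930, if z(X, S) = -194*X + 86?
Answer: 23672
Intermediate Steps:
z(X, S) = 86 - 194*X
z(-24, -182) + 18930 = (86 - 194*(-24)) + 18930 = (86 + 4656) + 18930 = 4742 + 18930 = 23672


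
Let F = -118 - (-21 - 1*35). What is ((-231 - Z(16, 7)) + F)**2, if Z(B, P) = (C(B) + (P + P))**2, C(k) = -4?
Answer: 154449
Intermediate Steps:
Z(B, P) = (-4 + 2*P)**2 (Z(B, P) = (-4 + (P + P))**2 = (-4 + 2*P)**2)
F = -62 (F = -118 - (-21 - 35) = -118 - 1*(-56) = -118 + 56 = -62)
((-231 - Z(16, 7)) + F)**2 = ((-231 - 4*(-2 + 7)**2) - 62)**2 = ((-231 - 4*5**2) - 62)**2 = ((-231 - 4*25) - 62)**2 = ((-231 - 1*100) - 62)**2 = ((-231 - 100) - 62)**2 = (-331 - 62)**2 = (-393)**2 = 154449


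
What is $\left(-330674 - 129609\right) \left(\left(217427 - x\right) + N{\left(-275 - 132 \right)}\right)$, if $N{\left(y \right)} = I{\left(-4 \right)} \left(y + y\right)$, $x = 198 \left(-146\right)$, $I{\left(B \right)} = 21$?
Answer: $-105515735203$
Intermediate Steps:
$x = -28908$
$N{\left(y \right)} = 42 y$ ($N{\left(y \right)} = 21 \left(y + y\right) = 21 \cdot 2 y = 42 y$)
$\left(-330674 - 129609\right) \left(\left(217427 - x\right) + N{\left(-275 - 132 \right)}\right) = \left(-330674 - 129609\right) \left(\left(217427 - -28908\right) + 42 \left(-275 - 132\right)\right) = - 460283 \left(\left(217427 + 28908\right) + 42 \left(-275 - 132\right)\right) = - 460283 \left(246335 + 42 \left(-407\right)\right) = - 460283 \left(246335 - 17094\right) = \left(-460283\right) 229241 = -105515735203$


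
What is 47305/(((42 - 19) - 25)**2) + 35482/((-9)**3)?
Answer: 34343417/2916 ≈ 11778.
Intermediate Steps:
47305/(((42 - 19) - 25)**2) + 35482/((-9)**3) = 47305/((23 - 25)**2) + 35482/(-729) = 47305/((-2)**2) + 35482*(-1/729) = 47305/4 - 35482/729 = 34343417/2916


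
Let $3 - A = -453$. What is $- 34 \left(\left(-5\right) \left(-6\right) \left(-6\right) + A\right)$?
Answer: $-9384$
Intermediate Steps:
$A = 456$ ($A = 3 - -453 = 3 + 453 = 456$)
$- 34 \left(\left(-5\right) \left(-6\right) \left(-6\right) + A\right) = - 34 \left(\left(-5\right) \left(-6\right) \left(-6\right) + 456\right) = - 34 \left(30 \left(-6\right) + 456\right) = - 34 \left(-180 + 456\right) = \left(-34\right) 276 = -9384$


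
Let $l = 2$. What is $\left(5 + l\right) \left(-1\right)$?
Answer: $-7$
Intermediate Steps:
$\left(5 + l\right) \left(-1\right) = \left(5 + 2\right) \left(-1\right) = 7 \left(-1\right) = -7$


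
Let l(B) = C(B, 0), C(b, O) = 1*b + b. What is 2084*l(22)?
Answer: 91696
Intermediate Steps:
C(b, O) = 2*b (C(b, O) = b + b = 2*b)
l(B) = 2*B
2084*l(22) = 2084*(2*22) = 2084*44 = 91696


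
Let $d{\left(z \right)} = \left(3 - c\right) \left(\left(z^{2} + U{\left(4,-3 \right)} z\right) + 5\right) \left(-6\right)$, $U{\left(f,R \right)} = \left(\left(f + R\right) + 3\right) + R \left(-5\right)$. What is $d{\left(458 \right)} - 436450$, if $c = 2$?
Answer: $-1747276$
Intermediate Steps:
$U{\left(f,R \right)} = 3 + f - 4 R$ ($U{\left(f,R \right)} = \left(\left(R + f\right) + 3\right) - 5 R = \left(3 + R + f\right) - 5 R = 3 + f - 4 R$)
$d{\left(z \right)} = -30 - 114 z - 6 z^{2}$ ($d{\left(z \right)} = \left(3 - 2\right) \left(\left(z^{2} + \left(3 + 4 - -12\right) z\right) + 5\right) \left(-6\right) = \left(3 - 2\right) \left(\left(z^{2} + \left(3 + 4 + 12\right) z\right) + 5\right) \left(-6\right) = 1 \left(\left(z^{2} + 19 z\right) + 5\right) \left(-6\right) = 1 \left(5 + z^{2} + 19 z\right) \left(-6\right) = \left(5 + z^{2} + 19 z\right) \left(-6\right) = -30 - 114 z - 6 z^{2}$)
$d{\left(458 \right)} - 436450 = \left(-30 - 52212 - 6 \cdot 458^{2}\right) - 436450 = \left(-30 - 52212 - 1258584\right) - 436450 = -1310826 - 436450 = -1747276$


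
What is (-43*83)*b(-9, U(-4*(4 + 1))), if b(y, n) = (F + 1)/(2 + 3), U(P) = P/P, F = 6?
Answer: -24983/5 ≈ -4996.6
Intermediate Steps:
U(P) = 1
b(y, n) = 7/5 (b(y, n) = (6 + 1)/(2 + 3) = 7/5)
(-43*83)*b(-9, U(-4*(4 + 1))) = -43*83*(7/5) = -3569*7/5 = -24983/5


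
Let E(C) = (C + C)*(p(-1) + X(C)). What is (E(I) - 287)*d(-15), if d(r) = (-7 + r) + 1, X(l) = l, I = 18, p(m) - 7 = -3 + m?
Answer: -9849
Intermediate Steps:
p(m) = 4 + m (p(m) = 7 + (-3 + m) = 4 + m)
d(r) = -6 + r
E(C) = 2*C*(3 + C) (E(C) = (C + C)*((4 - 1) + C) = (2*C)*(3 + C) = 2*C*(3 + C))
(E(I) - 287)*d(-15) = (2*18*(3 + 18) - 287)*(-6 - 15) = (2*18*21 - 287)*(-21) = (756 - 287)*(-21) = 469*(-21) = -9849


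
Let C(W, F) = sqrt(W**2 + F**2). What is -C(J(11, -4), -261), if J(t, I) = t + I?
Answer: -sqrt(68170) ≈ -261.09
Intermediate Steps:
J(t, I) = I + t
C(W, F) = sqrt(F**2 + W**2)
-C(J(11, -4), -261) = -sqrt((-261)**2 + (-4 + 11)**2) = -sqrt(68121 + 7**2) = -sqrt(68121 + 49) = -sqrt(68170)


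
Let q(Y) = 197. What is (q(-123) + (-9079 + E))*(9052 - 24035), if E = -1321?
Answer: 152871549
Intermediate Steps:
(q(-123) + (-9079 + E))*(9052 - 24035) = (197 + (-9079 - 1321))*(9052 - 24035) = (197 - 10400)*(-14983) = -10203*(-14983) = 152871549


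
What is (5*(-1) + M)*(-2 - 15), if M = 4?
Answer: 17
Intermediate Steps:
(5*(-1) + M)*(-2 - 15) = (5*(-1) + 4)*(-2 - 15) = (-5 + 4)*(-17) = -1*(-17) = 17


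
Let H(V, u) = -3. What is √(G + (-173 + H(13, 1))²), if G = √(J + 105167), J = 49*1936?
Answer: √(30976 + √200031) ≈ 177.27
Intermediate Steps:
J = 94864
G = √200031 (G = √(94864 + 105167) = √200031 ≈ 447.25)
√(G + (-173 + H(13, 1))²) = √(√200031 + (-173 - 3)²) = √(√200031 + (-176)²) = √(√200031 + 30976) = √(30976 + √200031)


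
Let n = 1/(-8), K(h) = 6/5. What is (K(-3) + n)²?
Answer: 1849/1600 ≈ 1.1556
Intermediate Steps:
K(h) = 6/5 (K(h) = 6*(⅕) = 6/5)
n = -⅛ ≈ -0.12500
(K(-3) + n)² = (6/5 - ⅛)² = (43/40)² = 1849/1600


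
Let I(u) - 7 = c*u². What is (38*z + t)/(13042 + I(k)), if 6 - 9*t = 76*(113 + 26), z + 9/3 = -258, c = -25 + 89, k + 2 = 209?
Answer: -19964/4959693 ≈ -0.0040253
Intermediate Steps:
k = 207 (k = -2 + 209 = 207)
c = 64
z = -261 (z = -3 - 258 = -261)
I(u) = 7 + 64*u²
t = -10558/9 (t = ⅔ - 76*(113 + 26)/9 = ⅔ - 76*139/9 = ⅔ - ⅑*10564 = ⅔ - 10564/9 = -10558/9 ≈ -1173.1)
(38*z + t)/(13042 + I(k)) = (38*(-261) - 10558/9)/(13042 + (7 + 64*207²)) = (-9918 - 10558/9)/(13042 + (7 + 64*42849)) = -99820/(9*(13042 + (7 + 2742336))) = -99820/(9*(13042 + 2742343)) = -99820/9/2755385 = -99820/9*1/2755385 = -19964/4959693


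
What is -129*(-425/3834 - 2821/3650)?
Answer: 132944863/1166175 ≈ 114.00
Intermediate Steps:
-129*(-425/3834 - 2821/3650) = -129*(-3091741/3498525) = 132944863/1166175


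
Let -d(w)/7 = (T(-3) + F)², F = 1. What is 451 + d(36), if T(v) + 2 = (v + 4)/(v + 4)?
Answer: 451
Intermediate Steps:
T(v) = -1 (T(v) = -2 + (v + 4)/(v + 4) = -2 + (4 + v)/(4 + v) = -2 + 1 = -1)
d(w) = 0 (d(w) = -7*(-1 + 1)² = -7*0² = -7*0 = 0)
451 + d(36) = 451 + 0 = 451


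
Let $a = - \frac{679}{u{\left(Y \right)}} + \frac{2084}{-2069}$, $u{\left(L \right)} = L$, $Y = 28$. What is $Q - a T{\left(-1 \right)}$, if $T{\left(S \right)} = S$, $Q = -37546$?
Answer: $- \frac{310939725}{8276} \approx -37571.0$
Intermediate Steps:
$a = - \frac{209029}{8276}$ ($a = - \frac{679}{28} + \frac{2084}{-2069} = \left(-679\right) \frac{1}{28} + 2084 \left(- \frac{1}{2069}\right) = - \frac{97}{4} - \frac{2084}{2069} = - \frac{209029}{8276} \approx -25.257$)
$Q - a T{\left(-1 \right)} = -37546 - \left(- \frac{209029}{8276}\right) \left(-1\right) = -37546 - \frac{209029}{8276} = - \frac{310939725}{8276}$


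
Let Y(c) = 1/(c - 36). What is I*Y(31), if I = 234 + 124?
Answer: -358/5 ≈ -71.600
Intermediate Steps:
Y(c) = 1/(-36 + c)
I = 358
I*Y(31) = 358/(-36 + 31) = 358/(-5) = 358*(-⅕) = -358/5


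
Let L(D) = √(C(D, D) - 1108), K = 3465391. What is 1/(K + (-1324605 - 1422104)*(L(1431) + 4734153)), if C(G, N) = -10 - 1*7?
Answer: I/(-13003337187086*I + 41200635*√5) ≈ -7.6903e-14 + 5.4485e-19*I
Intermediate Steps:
C(G, N) = -17 (C(G, N) = -10 - 7 = -17)
L(D) = 15*I*√5 (L(D) = √(-17 - 1108) = √(-1125) = 15*I*√5)
1/(K + (-1324605 - 1422104)*(L(1431) + 4734153)) = 1/(3465391 + (-1324605 - 1422104)*(15*I*√5 + 4734153)) = 1/(3465391 - 2746709*(4734153 + 15*I*√5)) = 1/(3465391 + (-13003340652477 - 41200635*I*√5)) = 1/(-13003337187086 - 41200635*I*√5)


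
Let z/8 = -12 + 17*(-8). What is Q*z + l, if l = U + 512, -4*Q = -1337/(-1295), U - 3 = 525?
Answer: 6728/5 ≈ 1345.6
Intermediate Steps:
U = 528 (U = 3 + 525 = 528)
Q = -191/740 (Q = -(-1337)/(4*(-1295)) = -(-1337)*(-1)/(4*1295) = -¼*191/185 = -191/740 ≈ -0.25811)
z = -1184 (z = 8*(-12 + 17*(-8)) = 8*(-12 - 136) = 8*(-148) = -1184)
l = 1040 (l = 528 + 512 = 1040)
Q*z + l = -191/740*(-1184) + 1040 = 1528/5 + 1040 = 6728/5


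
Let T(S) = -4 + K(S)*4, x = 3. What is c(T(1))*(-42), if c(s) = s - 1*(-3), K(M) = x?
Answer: -462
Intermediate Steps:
K(M) = 3
T(S) = 8 (T(S) = -4 + 3*4 = -4 + 12 = 8)
c(s) = 3 + s (c(s) = s + 3 = 3 + s)
c(T(1))*(-42) = (3 + 8)*(-42) = 11*(-42) = -462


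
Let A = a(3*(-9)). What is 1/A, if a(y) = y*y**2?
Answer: -1/19683 ≈ -5.0805e-5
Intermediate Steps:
a(y) = y**3
A = -19683 (A = (3*(-9))**3 = (-27)**3 = -19683)
1/A = 1/(-19683) = -1/19683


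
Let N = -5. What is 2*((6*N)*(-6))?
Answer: 360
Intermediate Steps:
2*((6*N)*(-6)) = 2*((6*(-5))*(-6)) = 2*(-30*(-6)) = 2*180 = 360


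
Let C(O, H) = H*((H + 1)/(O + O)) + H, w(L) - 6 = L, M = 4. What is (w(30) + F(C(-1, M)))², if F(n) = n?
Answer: 900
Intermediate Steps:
w(L) = 6 + L
C(O, H) = H + H*(1 + H)/(2*O) (C(O, H) = H*((1 + H)/((2*O))) + H = H*((1 + H)*(1/(2*O))) + H = H*((1 + H)/(2*O)) + H = H*(1 + H)/(2*O) + H = H + H*(1 + H)/(2*O))
(w(30) + F(C(-1, M)))² = ((6 + 30) + (½)*4*(1 + 4 + 2*(-1))/(-1))² = (36 + (½)*4*(-1)*(1 + 4 - 2))² = (36 + (½)*4*(-1)*3)² = (36 - 6)² = 30² = 900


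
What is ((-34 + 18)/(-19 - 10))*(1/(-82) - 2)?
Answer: -1320/1189 ≈ -1.1102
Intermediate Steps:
((-34 + 18)/(-19 - 10))*(1/(-82) - 2) = (-16/(-29))*(-1/82 - 2) = -16*(-1/29)*(-165/82) = (16/29)*(-165/82) = -1320/1189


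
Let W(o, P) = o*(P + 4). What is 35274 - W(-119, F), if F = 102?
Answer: 47888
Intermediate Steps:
W(o, P) = o*(4 + P)
35274 - W(-119, F) = 35274 - (-119)*(4 + 102) = 35274 - (-119)*106 = 35274 - 1*(-12614) = 35274 + 12614 = 47888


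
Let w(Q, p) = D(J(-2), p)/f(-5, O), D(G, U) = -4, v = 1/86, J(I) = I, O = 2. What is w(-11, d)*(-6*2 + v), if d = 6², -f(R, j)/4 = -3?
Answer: 1031/258 ≈ 3.9961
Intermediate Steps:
f(R, j) = 12 (f(R, j) = -4*(-3) = 12)
v = 1/86 ≈ 0.011628
d = 36
w(Q, p) = -⅓ (w(Q, p) = -4/12 = -4*1/12 = -⅓)
w(-11, d)*(-6*2 + v) = -(-6*2 + 1/86)/3 = -(-12 + 1/86)/3 = -⅓*(-1031/86) = 1031/258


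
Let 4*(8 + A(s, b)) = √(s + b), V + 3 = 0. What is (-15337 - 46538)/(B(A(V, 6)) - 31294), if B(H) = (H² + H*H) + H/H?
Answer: 123411915000/62158954201 - 31680000*√3/62158954201 ≈ 1.9845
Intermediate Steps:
V = -3 (V = -3 + 0 = -3)
A(s, b) = -8 + √(b + s)/4 (A(s, b) = -8 + √(s + b)/4 = -8 + √(b + s)/4)
B(H) = 1 + 2*H² (B(H) = (H² + H²) + 1 = 2*H² + 1 = 1 + 2*H²)
(-15337 - 46538)/(B(A(V, 6)) - 31294) = (-15337 - 46538)/((1 + 2*(-8 + √(6 - 3)/4)²) - 31294) = -61875/((1 + 2*(-8 + √3/4)²) - 31294) = -61875/(-31293 + 2*(-8 + √3/4)²)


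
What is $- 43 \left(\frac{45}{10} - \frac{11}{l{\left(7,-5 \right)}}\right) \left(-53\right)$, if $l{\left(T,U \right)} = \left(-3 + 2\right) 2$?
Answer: $22790$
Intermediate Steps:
$l{\left(T,U \right)} = -2$ ($l{\left(T,U \right)} = \left(-1\right) 2 = -2$)
$- 43 \left(\frac{45}{10} - \frac{11}{l{\left(7,-5 \right)}}\right) \left(-53\right) = - 43 \left(\frac{45}{10} - \frac{11}{-2}\right) \left(-53\right) = - 43 \left(45 \cdot \frac{1}{10} - - \frac{11}{2}\right) \left(-53\right) = - 43 \left(\frac{9}{2} + \frac{11}{2}\right) \left(-53\right) = \left(-43\right) 10 \left(-53\right) = \left(-430\right) \left(-53\right) = 22790$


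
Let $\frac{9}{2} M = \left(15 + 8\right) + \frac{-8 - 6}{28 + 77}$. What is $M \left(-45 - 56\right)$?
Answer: $- \frac{69286}{135} \approx -513.23$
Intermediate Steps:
$M = \frac{686}{135}$ ($M = \frac{2 \left(\left(15 + 8\right) + \frac{-8 - 6}{28 + 77}\right)}{9} = \frac{2 \left(23 - \frac{14}{105}\right)}{9} = \frac{2 \left(23 - \frac{2}{15}\right)}{9} = \frac{2}{9} \cdot \frac{343}{15} = \frac{686}{135} \approx 5.0815$)
$M \left(-45 - 56\right) = \frac{686 \left(-45 - 56\right)}{135} = \frac{686}{135} \left(-101\right) = - \frac{69286}{135}$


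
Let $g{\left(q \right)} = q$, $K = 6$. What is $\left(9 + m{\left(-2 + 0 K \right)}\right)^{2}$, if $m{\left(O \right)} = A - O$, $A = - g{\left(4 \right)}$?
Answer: $49$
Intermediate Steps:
$A = -4$ ($A = \left(-1\right) 4 = -4$)
$m{\left(O \right)} = -4 - O$
$\left(9 + m{\left(-2 + 0 K \right)}\right)^{2} = \left(9 - 2\right)^{2} = 7^{2} = 49$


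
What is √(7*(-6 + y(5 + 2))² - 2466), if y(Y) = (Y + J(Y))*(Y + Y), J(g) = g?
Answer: √250234 ≈ 500.23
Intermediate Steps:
y(Y) = 4*Y² (y(Y) = (Y + Y)*(Y + Y) = (2*Y)*(2*Y) = 4*Y²)
√(7*(-6 + y(5 + 2))² - 2466) = √(7*(-6 + 4*(5 + 2)²)² - 2466) = √(7*(-6 + 4*7²)² - 2466) = √(7*(-6 + 4*49)² - 2466) = √(7*(-6 + 196)² - 2466) = √(7*190² - 2466) = √(7*36100 - 2466) = √(252700 - 2466) = √250234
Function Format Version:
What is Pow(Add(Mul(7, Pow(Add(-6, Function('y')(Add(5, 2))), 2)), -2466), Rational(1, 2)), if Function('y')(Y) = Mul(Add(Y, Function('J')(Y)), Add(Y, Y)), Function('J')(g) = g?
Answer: Pow(250234, Rational(1, 2)) ≈ 500.23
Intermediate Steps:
Function('y')(Y) = Mul(4, Pow(Y, 2)) (Function('y')(Y) = Mul(Add(Y, Y), Add(Y, Y)) = Mul(Mul(2, Y), Mul(2, Y)) = Mul(4, Pow(Y, 2)))
Pow(Add(Mul(7, Pow(Add(-6, Function('y')(Add(5, 2))), 2)), -2466), Rational(1, 2)) = Pow(Add(Mul(7, Pow(Add(-6, Mul(4, Pow(Add(5, 2), 2))), 2)), -2466), Rational(1, 2)) = Pow(Add(Mul(7, Pow(Add(-6, Mul(4, Pow(7, 2))), 2)), -2466), Rational(1, 2)) = Pow(Add(Mul(7, Pow(Add(-6, Mul(4, 49)), 2)), -2466), Rational(1, 2)) = Pow(Add(Mul(7, Pow(Add(-6, 196), 2)), -2466), Rational(1, 2)) = Pow(Add(Mul(7, Pow(190, 2)), -2466), Rational(1, 2)) = Pow(Add(Mul(7, 36100), -2466), Rational(1, 2)) = Pow(Add(252700, -2466), Rational(1, 2)) = Pow(250234, Rational(1, 2))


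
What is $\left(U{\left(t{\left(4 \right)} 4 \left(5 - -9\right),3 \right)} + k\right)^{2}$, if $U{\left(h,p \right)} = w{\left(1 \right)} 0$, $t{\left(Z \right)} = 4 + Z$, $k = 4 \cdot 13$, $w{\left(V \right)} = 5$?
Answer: $2704$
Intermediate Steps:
$k = 52$
$U{\left(h,p \right)} = 0$ ($U{\left(h,p \right)} = 5 \cdot 0 = 0$)
$\left(U{\left(t{\left(4 \right)} 4 \left(5 - -9\right),3 \right)} + k\right)^{2} = \left(0 + 52\right)^{2} = 52^{2} = 2704$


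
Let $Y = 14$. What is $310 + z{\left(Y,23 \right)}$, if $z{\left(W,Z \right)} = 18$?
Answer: $328$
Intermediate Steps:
$310 + z{\left(Y,23 \right)} = 310 + 18 = 328$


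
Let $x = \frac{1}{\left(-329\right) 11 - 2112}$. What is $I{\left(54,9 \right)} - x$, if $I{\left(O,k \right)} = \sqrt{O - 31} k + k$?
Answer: $\frac{51580}{5731} + 9 \sqrt{23} \approx 52.163$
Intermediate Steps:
$I{\left(O,k \right)} = k + k \sqrt{-31 + O}$ ($I{\left(O,k \right)} = \sqrt{-31 + O} k + k = k \sqrt{-31 + O} + k = k + k \sqrt{-31 + O}$)
$x = - \frac{1}{5731}$ ($x = \frac{1}{-3619 - 2112} = \frac{1}{-5731} = - \frac{1}{5731} \approx -0.00017449$)
$I{\left(54,9 \right)} - x = 9 \left(1 + \sqrt{-31 + 54}\right) - - \frac{1}{5731} = 9 \left(1 + \sqrt{23}\right) + \frac{1}{5731} = \left(9 + 9 \sqrt{23}\right) + \frac{1}{5731} = \frac{51580}{5731} + 9 \sqrt{23}$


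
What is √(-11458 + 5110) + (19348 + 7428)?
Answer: 26776 + 46*I*√3 ≈ 26776.0 + 79.674*I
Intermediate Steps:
√(-11458 + 5110) + (19348 + 7428) = √(-6348) + 26776 = 46*I*√3 + 26776 = 26776 + 46*I*√3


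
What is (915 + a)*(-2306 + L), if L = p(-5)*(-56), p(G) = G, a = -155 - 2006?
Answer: 2524396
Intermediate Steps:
a = -2161
L = 280 (L = -5*(-56) = 280)
(915 + a)*(-2306 + L) = (915 - 2161)*(-2306 + 280) = -1246*(-2026) = 2524396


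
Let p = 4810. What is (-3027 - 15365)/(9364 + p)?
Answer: -484/373 ≈ -1.2976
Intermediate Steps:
(-3027 - 15365)/(9364 + p) = (-3027 - 15365)/(9364 + 4810) = -18392/14174 = -18392*1/14174 = -484/373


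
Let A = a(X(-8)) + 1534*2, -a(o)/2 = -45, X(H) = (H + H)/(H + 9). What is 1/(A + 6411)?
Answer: 1/9569 ≈ 0.00010450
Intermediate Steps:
X(H) = 2*H/(9 + H) (X(H) = (2*H)/(9 + H) = 2*H/(9 + H))
a(o) = 90 (a(o) = -2*(-45) = 90)
A = 3158 (A = 90 + 1534*2 = 90 + 3068 = 3158)
1/(A + 6411) = 1/(3158 + 6411) = 1/9569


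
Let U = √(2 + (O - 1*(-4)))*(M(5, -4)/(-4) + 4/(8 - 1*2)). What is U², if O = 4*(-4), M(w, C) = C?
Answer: -250/9 ≈ -27.778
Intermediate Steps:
O = -16
U = 5*I*√10/3 (U = √(2 + (-16 - 1*(-4)))*(-4/(-4) + 4/(8 - 1*2)) = √(2 + (-16 + 4))*(-4*(-¼) + 4/(8 - 2)) = √(2 - 12)*(1 + 4/6) = √(-10)*(1 + 4*(⅙)) = (I*√10)*(1 + ⅔) = (I*√10)*(5/3) = 5*I*√10/3 ≈ 5.2705*I)
U² = (5*I*√10/3)² = -250/9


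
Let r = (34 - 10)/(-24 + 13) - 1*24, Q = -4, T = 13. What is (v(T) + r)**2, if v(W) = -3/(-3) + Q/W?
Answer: 13286025/20449 ≈ 649.71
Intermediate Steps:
v(W) = 1 - 4/W (v(W) = -3/(-3) - 4/W = -3*(-1/3) - 4/W = 1 - 4/W)
r = -288/11 (r = 24/(-11) - 24 = 24*(-1/11) - 24 = -24/11 - 24 = -288/11 ≈ -26.182)
(v(T) + r)**2 = ((-4 + 13)/13 - 288/11)**2 = ((1/13)*9 - 288/11)**2 = (9/13 - 288/11)**2 = (-3645/143)**2 = 13286025/20449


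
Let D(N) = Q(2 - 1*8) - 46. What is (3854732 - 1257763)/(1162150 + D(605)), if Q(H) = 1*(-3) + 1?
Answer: 2596969/1162102 ≈ 2.2347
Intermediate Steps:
Q(H) = -2 (Q(H) = -3 + 1 = -2)
D(N) = -48 (D(N) = -2 - 46 = -48)
(3854732 - 1257763)/(1162150 + D(605)) = (3854732 - 1257763)/(1162150 - 48) = 2596969/1162102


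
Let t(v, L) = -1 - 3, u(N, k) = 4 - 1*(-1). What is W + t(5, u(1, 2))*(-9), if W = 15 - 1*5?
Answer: 46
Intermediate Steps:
u(N, k) = 5 (u(N, k) = 4 + 1 = 5)
W = 10 (W = 15 - 5 = 10)
t(v, L) = -4
W + t(5, u(1, 2))*(-9) = 10 - 4*(-9) = 10 + 36 = 46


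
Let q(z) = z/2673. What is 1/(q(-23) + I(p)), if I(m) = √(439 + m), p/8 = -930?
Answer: -61479/50021648458 - 7144929*I*√7001/50021648458 ≈ -1.229e-6 - 0.011951*I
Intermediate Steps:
p = -7440 (p = 8*(-930) = -7440)
q(z) = z/2673 (q(z) = z*(1/2673) = z/2673)
1/(q(-23) + I(p)) = 1/((1/2673)*(-23) + √(439 - 7440)) = 1/(-23/2673 + √(-7001)) = 1/(-23/2673 + I*√7001)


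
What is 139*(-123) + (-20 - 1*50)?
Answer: -17167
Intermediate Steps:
139*(-123) + (-20 - 1*50) = -17097 + (-20 - 50) = -17097 - 70 = -17167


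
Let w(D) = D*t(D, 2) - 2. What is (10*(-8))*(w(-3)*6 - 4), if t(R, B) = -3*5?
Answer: -20320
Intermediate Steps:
t(R, B) = -15
w(D) = -2 - 15*D (w(D) = D*(-15) - 2 = -15*D - 2 = -2 - 15*D)
(10*(-8))*(w(-3)*6 - 4) = (10*(-8))*((-2 - 15*(-3))*6 - 4) = -80*((-2 + 45)*6 - 4) = -80*(43*6 - 4) = -80*(258 - 4) = -80*254 = -20320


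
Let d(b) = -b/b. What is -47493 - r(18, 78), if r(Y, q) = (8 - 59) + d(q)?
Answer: -47441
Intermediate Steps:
d(b) = -1 (d(b) = -1*1 = -1)
r(Y, q) = -52 (r(Y, q) = (8 - 59) - 1 = -51 - 1 = -52)
-47493 - r(18, 78) = -47493 - 1*(-52) = -47493 + 52 = -47441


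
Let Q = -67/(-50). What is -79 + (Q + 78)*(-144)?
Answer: -287599/25 ≈ -11504.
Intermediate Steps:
Q = 67/50 (Q = -67*(-1)/50 = -1*(-67/50) = 67/50 ≈ 1.3400)
-79 + (Q + 78)*(-144) = -79 + (67/50 + 78)*(-144) = -79 + (3967/50)*(-144) = -79 - 285624/25 = -287599/25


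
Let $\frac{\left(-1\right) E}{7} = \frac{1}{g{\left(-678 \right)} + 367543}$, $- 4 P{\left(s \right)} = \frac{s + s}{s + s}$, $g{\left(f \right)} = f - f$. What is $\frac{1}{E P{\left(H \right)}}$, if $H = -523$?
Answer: $\frac{1470172}{7} \approx 2.1002 \cdot 10^{5}$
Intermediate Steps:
$g{\left(f \right)} = 0$
$P{\left(s \right)} = - \frac{1}{4}$ ($P{\left(s \right)} = - \frac{\left(s + s\right) \frac{1}{s + s}}{4} = - \frac{2 s \frac{1}{2 s}}{4} = \left(- \frac{1}{4}\right) 1 = - \frac{1}{4}$)
$E = - \frac{7}{367543}$ ($E = - \frac{7}{0 + 367543} = - \frac{7}{367543} \approx -1.9045 \cdot 10^{-5}$)
$\frac{1}{E P{\left(H \right)}} = \frac{1}{\left(- \frac{7}{367543}\right) \left(- \frac{1}{4}\right)} = \left(- \frac{367543}{7}\right) \left(-4\right) = \frac{1470172}{7}$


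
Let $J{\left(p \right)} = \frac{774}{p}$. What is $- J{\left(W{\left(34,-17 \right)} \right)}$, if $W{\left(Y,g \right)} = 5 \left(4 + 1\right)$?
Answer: $- \frac{774}{25} \approx -30.96$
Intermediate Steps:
$W{\left(Y,g \right)} = 25$ ($W{\left(Y,g \right)} = 5 \cdot 5 = 25$)
$- J{\left(W{\left(34,-17 \right)} \right)} = - \frac{774}{25}$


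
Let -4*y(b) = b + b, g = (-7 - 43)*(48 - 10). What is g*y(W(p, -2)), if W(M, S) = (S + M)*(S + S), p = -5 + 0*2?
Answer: 26600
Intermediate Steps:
p = -5 (p = -5 + 0 = -5)
W(M, S) = 2*S*(M + S) (W(M, S) = (M + S)*(2*S) = 2*S*(M + S))
g = -1900 (g = -50*38 = -1900)
y(b) = -b/2 (y(b) = -(b + b)/4 = -b/2)
g*y(W(p, -2)) = -(-950)*2*(-2)*(-5 - 2) = -(-950)*2*(-2)*(-7) = -(-950)*28 = -1900*(-14) = 26600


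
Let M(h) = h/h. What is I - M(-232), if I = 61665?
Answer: 61664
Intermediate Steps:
M(h) = 1
I - M(-232) = 61665 - 1*1 = 61665 - 1 = 61664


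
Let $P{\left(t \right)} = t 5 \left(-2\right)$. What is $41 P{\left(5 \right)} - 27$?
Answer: $-2077$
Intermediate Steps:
$P{\left(t \right)} = - 10 t$ ($P{\left(t \right)} = 5 t \left(-2\right) = - 10 t$)
$41 P{\left(5 \right)} - 27 = 41 \left(\left(-10\right) 5\right) - 27 = 41 \left(-50\right) - 27 = -2050 - 27 = -2077$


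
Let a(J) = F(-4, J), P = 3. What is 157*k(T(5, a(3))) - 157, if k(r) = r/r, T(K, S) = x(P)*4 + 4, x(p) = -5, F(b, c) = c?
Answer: 0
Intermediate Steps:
a(J) = J
T(K, S) = -16 (T(K, S) = -5*4 + 4 = -20 + 4 = -16)
k(r) = 1
157*k(T(5, a(3))) - 157 = 157*1 - 157 = 157 - 157 = 0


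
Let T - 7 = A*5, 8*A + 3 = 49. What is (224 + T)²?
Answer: 1079521/16 ≈ 67470.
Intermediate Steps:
A = 23/4 (A = -3/8 + (⅛)*49 = -3/8 + 49/8 = 23/4 ≈ 5.7500)
T = 143/4 (T = 7 + (23/4)*5 = 7 + 115/4 = 143/4 ≈ 35.750)
(224 + T)² = (224 + 143/4)² = (1039/4)² = 1079521/16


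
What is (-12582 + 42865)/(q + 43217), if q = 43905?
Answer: 30283/87122 ≈ 0.34759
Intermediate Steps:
(-12582 + 42865)/(q + 43217) = (-12582 + 42865)/(43905 + 43217) = 30283/87122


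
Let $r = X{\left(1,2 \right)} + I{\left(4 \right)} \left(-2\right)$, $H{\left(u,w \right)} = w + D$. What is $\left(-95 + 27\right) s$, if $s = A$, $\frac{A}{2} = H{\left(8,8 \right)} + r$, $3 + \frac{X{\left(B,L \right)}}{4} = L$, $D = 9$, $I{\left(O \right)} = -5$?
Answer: $-3128$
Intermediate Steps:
$X{\left(B,L \right)} = -12 + 4 L$
$H{\left(u,w \right)} = 9 + w$ ($H{\left(u,w \right)} = w + 9 = 9 + w$)
$r = 6$ ($r = \left(-12 + 4 \cdot 2\right) - -10 = \left(-12 + 8\right) + 10 = -4 + 10 = 6$)
$A = 46$ ($A = 2 \left(\left(9 + 8\right) + 6\right) = 2 \left(17 + 6\right) = 2 \cdot 23 = 46$)
$s = 46$
$\left(-95 + 27\right) s = \left(-95 + 27\right) 46 = \left(-68\right) 46 = -3128$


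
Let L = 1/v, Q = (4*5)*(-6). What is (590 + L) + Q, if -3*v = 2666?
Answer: 1253017/2666 ≈ 470.00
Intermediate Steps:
v = -2666/3 (v = -⅓*2666 = -2666/3 ≈ -888.67)
Q = -120 (Q = 20*(-6) = -120)
L = -3/2666 (L = 1/(-2666/3) = -3/2666 ≈ -0.0011253)
(590 + L) + Q = (590 - 3/2666) - 120 = 1572937/2666 - 120 = 1253017/2666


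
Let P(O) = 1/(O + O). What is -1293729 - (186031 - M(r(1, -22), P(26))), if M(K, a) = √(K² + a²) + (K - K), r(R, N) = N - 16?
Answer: -1479760 + √3904577/52 ≈ -1.4797e+6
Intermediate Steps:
P(O) = 1/(2*O)
r(R, N) = -16 + N
M(K, a) = √(K² + a²) (M(K, a) = √(K² + a²) + 0 = √(K² + a²))
-1293729 - (186031 - M(r(1, -22), P(26))) = -1293729 - (186031 - √((-16 - 22)² + ((½)/26)²)) = -1293729 - (186031 - √((-38)² + ((½)*(1/26))²)) = -1293729 - (186031 - √(1444 + (1/52)²)) = -1293729 - (186031 - √(1444 + 1/2704)) = -1293729 - (186031 - √(3904577/2704)) = -1293729 - (186031 - √3904577/52) = -1293729 + (-186031 + √3904577/52) = -1479760 + √3904577/52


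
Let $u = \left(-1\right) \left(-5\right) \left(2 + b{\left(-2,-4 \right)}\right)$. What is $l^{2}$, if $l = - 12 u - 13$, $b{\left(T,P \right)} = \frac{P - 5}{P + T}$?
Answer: $49729$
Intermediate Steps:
$b{\left(T,P \right)} = \frac{-5 + P}{P + T}$
$u = \frac{35}{2}$ ($u = \left(-1\right) \left(-5\right) \left(2 + \frac{-5 - 4}{-4 - 2}\right) = 5 \left(2 + \frac{1}{-6} \left(-9\right)\right) = 5 \left(2 - - \frac{3}{2}\right) = 5 \left(2 + \frac{3}{2}\right) = 5 \cdot \frac{7}{2} = \frac{35}{2} \approx 17.5$)
$l = -223$ ($l = \left(-12\right) \frac{35}{2} - 13 = -210 - 13 = -223$)
$l^{2} = \left(-223\right)^{2} = 49729$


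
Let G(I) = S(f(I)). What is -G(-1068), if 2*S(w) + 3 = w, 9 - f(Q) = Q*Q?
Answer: 570309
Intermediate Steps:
f(Q) = 9 - Q² (f(Q) = 9 - Q*Q = 9 - Q²)
S(w) = -3/2 + w/2
G(I) = 3 - I²/2 (G(I) = -3/2 + (9 - I²)/2 = -3/2 + (9/2 - I²/2) = 3 - I²/2)
-G(-1068) = -(3 - ½*(-1068)²) = -(3 - ½*1140624) = -(3 - 570312) = -1*(-570309) = 570309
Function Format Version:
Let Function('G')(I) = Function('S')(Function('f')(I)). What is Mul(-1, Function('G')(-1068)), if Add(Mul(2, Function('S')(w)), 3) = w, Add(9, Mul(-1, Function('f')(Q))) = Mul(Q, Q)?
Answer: 570309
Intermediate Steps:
Function('f')(Q) = Add(9, Mul(-1, Pow(Q, 2))) (Function('f')(Q) = Add(9, Mul(-1, Mul(Q, Q))) = Add(9, Mul(-1, Pow(Q, 2))))
Function('S')(w) = Add(Rational(-3, 2), Mul(Rational(1, 2), w))
Function('G')(I) = Add(3, Mul(Rational(-1, 2), Pow(I, 2))) (Function('G')(I) = Add(Rational(-3, 2), Mul(Rational(1, 2), Add(9, Mul(-1, Pow(I, 2))))) = Add(Rational(-3, 2), Add(Rational(9, 2), Mul(Rational(-1, 2), Pow(I, 2)))) = Add(3, Mul(Rational(-1, 2), Pow(I, 2))))
Mul(-1, Function('G')(-1068)) = Mul(-1, Add(3, Mul(Rational(-1, 2), Pow(-1068, 2)))) = Mul(-1, Add(3, Mul(Rational(-1, 2), 1140624))) = Mul(-1, Add(3, -570312)) = Mul(-1, -570309) = 570309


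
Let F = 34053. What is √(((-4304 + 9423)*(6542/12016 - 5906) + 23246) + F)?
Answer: I*√272279180306242/3004 ≈ 5493.0*I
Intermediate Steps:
√(((-4304 + 9423)*(6542/12016 - 5906) + 23246) + F) = √(((-4304 + 9423)*(6542/12016 - 5906) + 23246) + 34053) = √((5119*(6542*(1/12016) - 5906) + 23246) + 34053) = √((5119*(3271/6008 - 5906) + 23246) + 34053) = √((5119*(-35479977/6008) + 23246) + 34053) = √((-181622002263/6008 + 23246) + 34053) = √(-181482340295/6008 + 34053) = √(-181277749871/6008) = I*√272279180306242/3004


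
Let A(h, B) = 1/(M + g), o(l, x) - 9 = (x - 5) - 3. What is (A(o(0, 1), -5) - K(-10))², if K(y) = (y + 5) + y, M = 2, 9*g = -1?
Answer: 69696/289 ≈ 241.16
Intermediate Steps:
g = -⅑ (g = (⅑)*(-1) = -⅑ ≈ -0.11111)
K(y) = 5 + 2*y (K(y) = (5 + y) + y = 5 + 2*y)
o(l, x) = 1 + x (o(l, x) = 9 + ((x - 5) - 3) = 9 + ((-5 + x) - 3) = 9 + (-8 + x) = 1 + x)
A(h, B) = 9/17 (A(h, B) = 1/(2 - ⅑) = 1/(17/9) = 9/17)
(A(o(0, 1), -5) - K(-10))² = (9/17 - (5 + 2*(-10)))² = (9/17 - (5 - 20))² = (9/17 - 1*(-15))² = (9/17 + 15)² = (264/17)² = 69696/289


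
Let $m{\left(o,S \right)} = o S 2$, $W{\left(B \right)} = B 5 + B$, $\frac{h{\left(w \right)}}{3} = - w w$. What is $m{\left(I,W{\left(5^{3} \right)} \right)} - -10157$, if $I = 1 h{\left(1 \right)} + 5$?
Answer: $13157$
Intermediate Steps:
$h{\left(w \right)} = - 3 w^{2}$ ($h{\left(w \right)} = 3 - w w = 3 \left(- w^{2}\right) = - 3 w^{2}$)
$W{\left(B \right)} = 6 B$ ($W{\left(B \right)} = 5 B + B = 6 B$)
$I = 2$ ($I = 1 \left(- 3 \cdot 1^{2}\right) + 5 = 1 \left(\left(-3\right) 1\right) + 5 = 1 \left(-3\right) + 5 = -3 + 5 = 2$)
$m{\left(o,S \right)} = 2 S o$ ($m{\left(o,S \right)} = S o 2 = 2 S o$)
$m{\left(I,W{\left(5^{3} \right)} \right)} - -10157 = 2 \cdot 6 \cdot 5^{3} \cdot 2 - -10157 = 2 \cdot 6 \cdot 125 \cdot 2 + 10157 = 2 \cdot 750 \cdot 2 + 10157 = 3000 + 10157 = 13157$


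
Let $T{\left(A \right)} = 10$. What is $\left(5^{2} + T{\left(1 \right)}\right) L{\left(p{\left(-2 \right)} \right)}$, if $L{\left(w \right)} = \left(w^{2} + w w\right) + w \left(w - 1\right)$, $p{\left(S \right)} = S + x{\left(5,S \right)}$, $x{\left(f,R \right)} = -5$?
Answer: $5390$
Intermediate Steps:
$p{\left(S \right)} = -5 + S$ ($p{\left(S \right)} = S - 5 = -5 + S$)
$L{\left(w \right)} = 2 w^{2} + w \left(-1 + w\right)$ ($L{\left(w \right)} = \left(w^{2} + w^{2}\right) + w \left(-1 + w\right) = 2 w^{2} + w \left(-1 + w\right)$)
$\left(5^{2} + T{\left(1 \right)}\right) L{\left(p{\left(-2 \right)} \right)} = \left(5^{2} + 10\right) \left(-5 - 2\right) \left(-1 + 3 \left(-5 - 2\right)\right) = \left(25 + 10\right) \left(- 7 \left(-1 + 3 \left(-7\right)\right)\right) = 35 \left(- 7 \left(-1 - 21\right)\right) = 35 \left(\left(-7\right) \left(-22\right)\right) = 35 \cdot 154 = 5390$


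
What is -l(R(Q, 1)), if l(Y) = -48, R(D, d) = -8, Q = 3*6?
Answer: 48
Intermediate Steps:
Q = 18
-l(R(Q, 1)) = -1*(-48) = 48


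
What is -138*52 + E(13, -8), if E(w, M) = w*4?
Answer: -7124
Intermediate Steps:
E(w, M) = 4*w
-138*52 + E(13, -8) = -138*52 + 4*13 = -7176 + 52 = -7124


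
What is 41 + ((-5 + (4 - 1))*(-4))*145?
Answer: 1201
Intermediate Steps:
41 + ((-5 + (4 - 1))*(-4))*145 = 41 + ((-5 + 3)*(-4))*145 = 41 - 2*(-4)*145 = 41 + 8*145 = 41 + 1160 = 1201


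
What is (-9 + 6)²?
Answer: 9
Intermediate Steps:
(-9 + 6)² = (-3)² = 9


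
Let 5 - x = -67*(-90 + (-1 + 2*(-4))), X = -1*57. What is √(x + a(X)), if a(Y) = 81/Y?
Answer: I*√2393221/19 ≈ 81.421*I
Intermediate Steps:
X = -57
x = -6628 (x = 5 - (-67)*(-90 + (-1 + 2*(-4))) = 5 - (-67)*(-90 + (-1 - 8)) = 5 - (-67)*(-90 - 9) = 5 - (-67)*(-99) = 5 - 1*6633 = 5 - 6633 = -6628)
√(x + a(X)) = √(-6628 + 81/(-57)) = √(-6628 + 81*(-1/57)) = √(-6628 - 27/19) = √(-125959/19) = I*√2393221/19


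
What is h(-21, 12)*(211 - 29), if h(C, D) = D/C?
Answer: -104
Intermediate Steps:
h(-21, 12)*(211 - 29) = (12/(-21))*(211 - 29) = (12*(-1/21))*182 = -4/7*182 = -104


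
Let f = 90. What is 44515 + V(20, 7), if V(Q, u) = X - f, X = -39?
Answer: 44386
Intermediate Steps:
V(Q, u) = -129 (V(Q, u) = -39 - 1*90 = -39 - 90 = -129)
44515 + V(20, 7) = 44515 - 129 = 44386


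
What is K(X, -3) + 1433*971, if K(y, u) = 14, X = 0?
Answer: 1391457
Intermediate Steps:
K(X, -3) + 1433*971 = 14 + 1433*971 = 14 + 1391443 = 1391457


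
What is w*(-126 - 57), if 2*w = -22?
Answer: 2013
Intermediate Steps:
w = -11 (w = (1/2)*(-22) = -11)
w*(-126 - 57) = -11*(-126 - 57) = -11*(-183) = 2013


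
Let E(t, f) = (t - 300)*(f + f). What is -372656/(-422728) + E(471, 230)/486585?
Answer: 596057234/571369733 ≈ 1.0432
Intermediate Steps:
E(t, f) = 2*f*(-300 + t) (E(t, f) = (-300 + t)*(2*f) = 2*f*(-300 + t))
-372656/(-422728) + E(471, 230)/486585 = -372656/(-422728) + (2*230*(-300 + 471))/486585 = -372656*(-1/422728) + (2*230*171)*(1/486585) = 46582/52841 + 78660*(1/486585) = 46582/52841 + 1748/10813 = 596057234/571369733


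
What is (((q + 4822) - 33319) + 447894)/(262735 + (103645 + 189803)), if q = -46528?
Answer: 372869/556183 ≈ 0.67041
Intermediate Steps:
(((q + 4822) - 33319) + 447894)/(262735 + (103645 + 189803)) = (((-46528 + 4822) - 33319) + 447894)/(262735 + (103645 + 189803)) = ((-41706 - 33319) + 447894)/(262735 + 293448) = (-75025 + 447894)/556183 = 372869*(1/556183) = 372869/556183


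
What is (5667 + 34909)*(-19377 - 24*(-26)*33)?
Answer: 49299840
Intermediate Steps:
(5667 + 34909)*(-19377 - 24*(-26)*33) = 40576*(-19377 + 624*33) = 40576*(-19377 + 20592) = 40576*1215 = 49299840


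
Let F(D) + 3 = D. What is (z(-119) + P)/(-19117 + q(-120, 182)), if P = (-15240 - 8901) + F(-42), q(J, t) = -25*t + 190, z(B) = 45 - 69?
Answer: 24210/23477 ≈ 1.0312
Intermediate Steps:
F(D) = -3 + D
z(B) = -24
q(J, t) = 190 - 25*t
P = -24186 (P = (-15240 - 8901) + (-3 - 42) = -24141 - 45 = -24186)
(z(-119) + P)/(-19117 + q(-120, 182)) = (-24 - 24186)/(-19117 + (190 - 25*182)) = -24210/(-19117 + (190 - 4550)) = -24210/(-19117 - 4360) = -24210/(-23477) = -24210*(-1/23477) = 24210/23477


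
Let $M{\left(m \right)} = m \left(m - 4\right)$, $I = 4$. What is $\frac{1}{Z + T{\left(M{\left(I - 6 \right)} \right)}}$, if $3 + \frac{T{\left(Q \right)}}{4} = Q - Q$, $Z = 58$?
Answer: $\frac{1}{46} \approx 0.021739$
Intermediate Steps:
$M{\left(m \right)} = m \left(-4 + m\right)$
$T{\left(Q \right)} = -12$ ($T{\left(Q \right)} = -12 + 4 \left(Q - Q\right) = -12 + 4 \cdot 0 = -12 + 0 = -12$)
$\frac{1}{Z + T{\left(M{\left(I - 6 \right)} \right)}} = \frac{1}{58 - 12} = \frac{1}{46}$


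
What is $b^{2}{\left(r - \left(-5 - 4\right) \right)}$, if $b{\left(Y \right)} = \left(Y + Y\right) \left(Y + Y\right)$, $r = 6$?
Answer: $810000$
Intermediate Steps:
$b{\left(Y \right)} = 4 Y^{2}$ ($b{\left(Y \right)} = 2 Y 2 Y = 4 Y^{2}$)
$b^{2}{\left(r - \left(-5 - 4\right) \right)} = \left(4 \left(6 - \left(-5 - 4\right)\right)^{2}\right)^{2} = \left(4 \left(6 - -9\right)^{2}\right)^{2} = \left(4 \left(6 + 9\right)^{2}\right)^{2} = \left(4 \cdot 15^{2}\right)^{2} = \left(4 \cdot 225\right)^{2} = 900^{2} = 810000$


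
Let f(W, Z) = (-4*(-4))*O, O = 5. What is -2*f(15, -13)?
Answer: -160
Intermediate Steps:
f(W, Z) = 80 (f(W, Z) = -4*(-4)*5 = 16*5 = 80)
-2*f(15, -13) = -2*80 = -160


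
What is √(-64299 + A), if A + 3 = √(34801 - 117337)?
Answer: √(-64302 + 2*I*√20634) ≈ 0.5665 + 253.58*I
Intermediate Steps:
A = -3 + 2*I*√20634 (A = -3 + √(34801 - 117337) = -3 + √(-82536) = -3 + 2*I*√20634 ≈ -3.0 + 287.29*I)
√(-64299 + A) = √(-64299 + (-3 + 2*I*√20634)) = √(-64302 + 2*I*√20634)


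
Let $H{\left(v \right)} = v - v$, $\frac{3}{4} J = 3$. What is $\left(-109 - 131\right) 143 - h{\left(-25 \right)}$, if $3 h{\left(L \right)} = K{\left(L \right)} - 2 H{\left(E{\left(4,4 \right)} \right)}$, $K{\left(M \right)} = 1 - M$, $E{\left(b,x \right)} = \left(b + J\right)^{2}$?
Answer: $- \frac{102986}{3} \approx -34329.0$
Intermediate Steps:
$J = 4$ ($J = \frac{4}{3} \cdot 3 = 4$)
$E{\left(b,x \right)} = \left(4 + b\right)^{2}$ ($E{\left(b,x \right)} = \left(b + 4\right)^{2} = \left(4 + b\right)^{2}$)
$H{\left(v \right)} = 0$
$h{\left(L \right)} = \frac{1}{3} - \frac{L}{3}$ ($h{\left(L \right)} = \frac{\left(1 - L\right) - 0}{3} = \frac{\left(1 - L\right) + 0}{3} = \frac{1 - L}{3} = \frac{1}{3} - \frac{L}{3}$)
$\left(-109 - 131\right) 143 - h{\left(-25 \right)} = \left(-109 - 131\right) 143 - \left(\frac{1}{3} - - \frac{25}{3}\right) = \left(-240\right) 143 - \left(\frac{1}{3} + \frac{25}{3}\right) = -34320 - \frac{26}{3} = - \frac{102986}{3}$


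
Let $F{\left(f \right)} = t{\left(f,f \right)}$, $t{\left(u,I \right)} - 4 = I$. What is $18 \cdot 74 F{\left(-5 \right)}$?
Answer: $-1332$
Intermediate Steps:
$t{\left(u,I \right)} = 4 + I$
$F{\left(f \right)} = 4 + f$
$18 \cdot 74 F{\left(-5 \right)} = 18 \cdot 74 \left(4 - 5\right) = 1332 \left(-1\right) = -1332$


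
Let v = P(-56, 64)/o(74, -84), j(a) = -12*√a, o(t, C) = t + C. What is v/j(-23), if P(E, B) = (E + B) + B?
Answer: -3*I*√23/115 ≈ -0.12511*I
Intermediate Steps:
o(t, C) = C + t
P(E, B) = E + 2*B (P(E, B) = (B + E) + B = E + 2*B)
v = -36/5 (v = (-56 + 2*64)/(-84 + 74) = (-56 + 128)/(-10) = 72*(-⅒) = -36/5 ≈ -7.2000)
v/j(-23) = -36*I*√23/276/5 = -3*I*√23/115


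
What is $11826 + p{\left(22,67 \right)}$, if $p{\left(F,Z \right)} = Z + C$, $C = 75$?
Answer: $11968$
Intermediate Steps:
$p{\left(F,Z \right)} = 75 + Z$ ($p{\left(F,Z \right)} = Z + 75 = 75 + Z$)
$11826 + p{\left(22,67 \right)} = 11826 + \left(75 + 67\right) = 11826 + 142 = 11968$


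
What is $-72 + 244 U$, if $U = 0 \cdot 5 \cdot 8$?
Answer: $-72$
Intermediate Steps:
$U = 0$ ($U = 0 \cdot 8 = 0$)
$-72 + 244 U = -72 + 244 \cdot 0 = -72 + 0 = -72$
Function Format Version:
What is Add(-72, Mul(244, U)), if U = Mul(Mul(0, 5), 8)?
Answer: -72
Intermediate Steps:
U = 0 (U = Mul(0, 8) = 0)
Add(-72, Mul(244, U)) = Add(-72, Mul(244, 0)) = Add(-72, 0) = -72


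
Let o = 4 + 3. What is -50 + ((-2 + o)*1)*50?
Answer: 200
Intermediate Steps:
o = 7
-50 + ((-2 + o)*1)*50 = -50 + ((-2 + 7)*1)*50 = -50 + (5*1)*50 = -50 + 5*50 = -50 + 250 = 200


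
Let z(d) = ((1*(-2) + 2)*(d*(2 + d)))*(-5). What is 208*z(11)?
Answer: 0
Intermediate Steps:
z(d) = 0 (z(d) = ((-2 + 2)*(d*(2 + d)))*(-5) = (0*(d*(2 + d)))*(-5) = 0*(-5) = 0)
208*z(11) = 208*0 = 0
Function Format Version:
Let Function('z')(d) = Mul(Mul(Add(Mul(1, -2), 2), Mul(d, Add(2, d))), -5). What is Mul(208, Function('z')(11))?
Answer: 0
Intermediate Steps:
Function('z')(d) = 0 (Function('z')(d) = Mul(Mul(Add(-2, 2), Mul(d, Add(2, d))), -5) = Mul(Mul(0, Mul(d, Add(2, d))), -5) = Mul(0, -5) = 0)
Mul(208, Function('z')(11)) = Mul(208, 0) = 0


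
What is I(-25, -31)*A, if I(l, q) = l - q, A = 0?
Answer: 0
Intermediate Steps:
I(-25, -31)*A = (-25 - 1*(-31))*0 = (-25 + 31)*0 = 6*0 = 0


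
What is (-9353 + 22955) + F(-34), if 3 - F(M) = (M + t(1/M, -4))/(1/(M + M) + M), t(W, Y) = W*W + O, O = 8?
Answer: 534932150/39321 ≈ 13604.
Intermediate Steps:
t(W, Y) = 8 + W² (t(W, Y) = W*W + 8 = W² + 8 = 8 + W²)
F(M) = 3 - (8 + M + M⁻²)/(M + 1/(2*M)) (F(M) = 3 - (M + (8 + (1/M)²))/(1/(M + M) + M) = 3 - (M + (8 + M⁻²))/(1/(2*M) + M) = 3 - (8 + M + M⁻²)/(1/(2*M) + M) = 3 - (8 + M + M⁻²)/(M + 1/(2*M)))
(-9353 + 22955) + F(-34) = (-9353 + 22955) + (-2 - 16*(-34)² + 3*(-34) + 4*(-34)³)/(-34 + 2*(-34)³) = 13602 + (-2 - 16*1156 - 102 + 4*(-39304))/(-34 + 2*(-39304)) = 13602 + (-2 - 18496 - 102 - 157216)/(-34 - 78608) = 13602 - 175816/(-78642) = 13602 - 1/78642*(-175816) = 13602 + 87908/39321 = 534932150/39321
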